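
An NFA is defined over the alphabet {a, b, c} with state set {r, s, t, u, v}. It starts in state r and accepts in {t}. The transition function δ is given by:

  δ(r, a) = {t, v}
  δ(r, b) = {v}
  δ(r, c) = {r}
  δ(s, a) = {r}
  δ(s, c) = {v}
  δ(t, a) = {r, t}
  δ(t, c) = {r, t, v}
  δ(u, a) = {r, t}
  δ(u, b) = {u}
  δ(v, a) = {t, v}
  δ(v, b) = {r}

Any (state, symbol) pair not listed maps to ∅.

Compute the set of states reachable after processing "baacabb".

{r, v}

Start in {r}.
Read 'b': {r} → {v}.
Read 'a': {v} → {t, v}.
Read 'a': {t, v} → {r, t, v}.
Read 'c': {r, t, v} → {r, t, v}.
Read 'a': {r, t, v} → {r, t, v}.
Read 'b': {r, t, v} → {r, v}.
Read 'b': {r, v} → {r, v}.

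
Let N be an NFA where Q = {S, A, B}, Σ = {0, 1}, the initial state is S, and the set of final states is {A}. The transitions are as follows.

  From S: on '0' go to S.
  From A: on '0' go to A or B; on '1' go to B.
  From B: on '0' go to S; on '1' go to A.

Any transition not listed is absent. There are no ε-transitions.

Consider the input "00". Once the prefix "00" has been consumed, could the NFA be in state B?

Start in {S}.
Read '0': S→{S}; now {S}.
Read '0': S→{S}; now {S}.
State B is not in {S}.

No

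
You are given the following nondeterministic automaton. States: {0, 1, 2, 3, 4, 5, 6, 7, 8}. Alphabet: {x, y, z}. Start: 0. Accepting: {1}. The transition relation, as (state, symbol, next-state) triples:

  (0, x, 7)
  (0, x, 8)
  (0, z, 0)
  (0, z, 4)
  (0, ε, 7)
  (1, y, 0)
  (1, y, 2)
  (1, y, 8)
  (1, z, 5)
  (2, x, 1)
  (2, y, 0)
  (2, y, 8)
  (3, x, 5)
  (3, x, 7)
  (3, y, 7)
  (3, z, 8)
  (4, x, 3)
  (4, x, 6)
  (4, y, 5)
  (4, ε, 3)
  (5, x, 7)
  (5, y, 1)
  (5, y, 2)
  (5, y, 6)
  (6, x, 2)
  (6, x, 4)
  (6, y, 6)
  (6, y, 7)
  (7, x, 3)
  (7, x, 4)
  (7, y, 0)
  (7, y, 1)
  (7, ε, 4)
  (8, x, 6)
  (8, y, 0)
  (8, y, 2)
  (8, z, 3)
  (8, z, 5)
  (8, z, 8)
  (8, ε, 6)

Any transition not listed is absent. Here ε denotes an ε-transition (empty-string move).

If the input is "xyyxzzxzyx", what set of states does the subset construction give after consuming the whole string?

{1, 2, 3, 4, 5, 6, 7, 8}

Start: ε-closure({0}) = {0, 3, 4, 7}.
Read 'x': 0→{7, 8}, 3→{5, 7}, 4→{3, 6}, 7→{3, 4}; now {3, 4, 5, 6, 7, 8}.
Read 'y': 3→{7}, 4→{5}, 5→{1, 2, 6}, 6→{6, 7}, 7→{0, 1}, 8→{0, 2}; union {0, 1, 2, 5, 6, 7}; ε-closure = {0, 1, 2, 3, 4, 5, 6, 7}.
Read 'y': 0→∅, 1→{0, 2, 8}, 2→{0, 8}, 3→{7}, 4→{5}, 5→{1, 2, 6}, 6→{6, 7}, 7→{0, 1}; union {0, 1, 2, 5, 6, 7, 8}; ε-closure = {0, 1, 2, 3, 4, 5, 6, 7, 8}.
Read 'x': 0→{7, 8}, 1→∅, 2→{1}, 3→{5, 7}, 4→{3, 6}, 5→{7}, 6→{2, 4}, 7→{3, 4}, 8→{6}; now {1, 2, 3, 4, 5, 6, 7, 8}.
Read 'z': 1→{5}, 2→∅, 3→{8}, 4→∅, 5→∅, 6→∅, 7→∅, 8→{3, 5, 8}; union {3, 5, 8}; ε-closure = {3, 5, 6, 8}.
Read 'z': 3→{8}, 5→∅, 6→∅, 8→{3, 5, 8}; union {3, 5, 8}; ε-closure = {3, 5, 6, 8}.
Read 'x': 3→{5, 7}, 5→{7}, 6→{2, 4}, 8→{6}; union {2, 4, 5, 6, 7}; ε-closure = {2, 3, 4, 5, 6, 7}.
Read 'z': 2→∅, 3→{8}, 4→∅, 5→∅, 6→∅, 7→∅; union {8}; ε-closure = {6, 8}.
Read 'y': 6→{6, 7}, 8→{0, 2}; union {0, 2, 6, 7}; ε-closure = {0, 2, 3, 4, 6, 7}.
Read 'x': 0→{7, 8}, 2→{1}, 3→{5, 7}, 4→{3, 6}, 6→{2, 4}, 7→{3, 4}; now {1, 2, 3, 4, 5, 6, 7, 8}.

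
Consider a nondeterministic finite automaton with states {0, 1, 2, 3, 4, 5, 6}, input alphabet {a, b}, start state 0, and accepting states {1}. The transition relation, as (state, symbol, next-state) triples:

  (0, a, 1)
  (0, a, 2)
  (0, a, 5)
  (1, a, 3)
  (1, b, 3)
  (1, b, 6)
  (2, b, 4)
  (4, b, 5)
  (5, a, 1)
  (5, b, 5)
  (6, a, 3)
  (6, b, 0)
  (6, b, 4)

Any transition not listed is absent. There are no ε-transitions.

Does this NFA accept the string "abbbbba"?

Start in {0}.
Read 'a': 0→{1, 2, 5}; now {1, 2, 5}.
Read 'b': 1→{3, 6}, 2→{4}, 5→{5}; now {3, 4, 5, 6}.
Read 'b': 3→∅, 4→{5}, 5→{5}, 6→{0, 4}; now {0, 4, 5}.
Read 'b': 0→∅, 4→{5}, 5→{5}; now {5}.
Read 'b': 5→{5}; now {5}.
Read 'b': 5→{5}; now {5}.
Read 'a': 5→{1}; now {1}.
The final set {1} contains the accepting state 1.

Yes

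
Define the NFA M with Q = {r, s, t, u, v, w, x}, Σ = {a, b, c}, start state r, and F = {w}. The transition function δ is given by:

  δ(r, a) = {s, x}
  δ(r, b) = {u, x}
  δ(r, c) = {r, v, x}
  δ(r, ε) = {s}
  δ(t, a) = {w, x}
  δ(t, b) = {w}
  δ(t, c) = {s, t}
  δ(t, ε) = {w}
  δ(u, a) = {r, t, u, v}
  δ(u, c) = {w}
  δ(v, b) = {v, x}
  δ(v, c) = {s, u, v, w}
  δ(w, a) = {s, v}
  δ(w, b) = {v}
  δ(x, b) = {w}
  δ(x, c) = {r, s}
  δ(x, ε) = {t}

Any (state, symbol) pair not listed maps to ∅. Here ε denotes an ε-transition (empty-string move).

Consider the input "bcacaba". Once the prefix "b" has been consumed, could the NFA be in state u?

Yes

Start: ε-closure({r}) = {r, s}.
Read 'b': r→{u, x}, s→∅; union {u, x}; ε-closure = {t, u, w, x}.
State u is in {t, u, w, x}.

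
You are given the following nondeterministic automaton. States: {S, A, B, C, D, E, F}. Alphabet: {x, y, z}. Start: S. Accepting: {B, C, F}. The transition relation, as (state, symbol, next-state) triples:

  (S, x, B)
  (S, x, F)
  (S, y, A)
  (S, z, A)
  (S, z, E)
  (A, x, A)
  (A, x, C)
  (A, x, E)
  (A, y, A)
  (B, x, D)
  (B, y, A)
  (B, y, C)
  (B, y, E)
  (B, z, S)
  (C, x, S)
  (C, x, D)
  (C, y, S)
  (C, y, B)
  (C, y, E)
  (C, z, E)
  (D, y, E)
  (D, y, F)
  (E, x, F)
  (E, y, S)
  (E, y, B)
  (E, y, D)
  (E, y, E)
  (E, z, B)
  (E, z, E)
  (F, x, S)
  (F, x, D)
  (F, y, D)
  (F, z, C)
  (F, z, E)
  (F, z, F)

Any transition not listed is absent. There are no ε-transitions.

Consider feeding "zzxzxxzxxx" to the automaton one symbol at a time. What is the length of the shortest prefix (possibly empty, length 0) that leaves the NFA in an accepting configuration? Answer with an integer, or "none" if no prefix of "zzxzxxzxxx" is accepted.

Start in {S}.
Read 'z': S→{A, E}; now {A, E}.
Read 'z': A→∅, E→{B, E}; now {B, E}.
None of the earlier sets intersect F, but {B, E} does.

2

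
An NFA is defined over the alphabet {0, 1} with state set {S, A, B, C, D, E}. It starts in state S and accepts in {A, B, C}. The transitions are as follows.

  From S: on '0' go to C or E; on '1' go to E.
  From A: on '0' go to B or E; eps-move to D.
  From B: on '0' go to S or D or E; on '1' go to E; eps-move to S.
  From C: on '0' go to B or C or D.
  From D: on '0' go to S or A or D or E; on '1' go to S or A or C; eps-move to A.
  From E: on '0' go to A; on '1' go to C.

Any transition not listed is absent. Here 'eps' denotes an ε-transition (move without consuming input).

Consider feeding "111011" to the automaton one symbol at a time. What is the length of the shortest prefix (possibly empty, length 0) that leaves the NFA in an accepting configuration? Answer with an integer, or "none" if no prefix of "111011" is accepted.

2

Start in {S}.
Read '1': S→{E}; now {E}.
Read '1': E→{C}; now {C}.
None of the earlier sets intersect F, but {C} does.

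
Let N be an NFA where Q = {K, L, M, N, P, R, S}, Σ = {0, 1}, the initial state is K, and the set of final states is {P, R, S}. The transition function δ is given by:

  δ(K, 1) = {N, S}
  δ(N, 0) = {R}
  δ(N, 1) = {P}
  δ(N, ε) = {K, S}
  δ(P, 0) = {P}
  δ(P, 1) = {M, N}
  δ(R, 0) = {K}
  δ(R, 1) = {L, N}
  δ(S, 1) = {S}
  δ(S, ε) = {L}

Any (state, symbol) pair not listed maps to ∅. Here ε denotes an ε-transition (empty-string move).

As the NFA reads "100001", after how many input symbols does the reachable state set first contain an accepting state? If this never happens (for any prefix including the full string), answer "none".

Start in {K}.
Read '1': {K} → {K, L, N, S}.
None of the earlier sets intersect F, but {K, L, N, S} does.

1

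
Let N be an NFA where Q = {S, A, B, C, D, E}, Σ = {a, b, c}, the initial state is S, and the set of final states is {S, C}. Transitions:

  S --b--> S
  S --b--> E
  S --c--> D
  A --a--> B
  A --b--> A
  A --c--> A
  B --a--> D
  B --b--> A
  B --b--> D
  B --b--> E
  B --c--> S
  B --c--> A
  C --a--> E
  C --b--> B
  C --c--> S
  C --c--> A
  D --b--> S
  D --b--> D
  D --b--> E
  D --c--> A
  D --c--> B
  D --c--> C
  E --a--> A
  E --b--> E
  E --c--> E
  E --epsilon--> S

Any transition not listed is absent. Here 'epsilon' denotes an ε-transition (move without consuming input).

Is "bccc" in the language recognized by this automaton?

Yes

Start in {S}.
Read 'b': S→{S, E}; now {S, E}.
Read 'c': S→{D}, E→{E}; union {D, E}; ε-closure = {S, D, E}.
Read 'c': S→{D}, D→{A, B, C}, E→{E}; union {A, B, C, D, E}; ε-closure = {S, A, B, C, D, E}.
Read 'c': S→{D}, A→{A}, B→{S, A}, C→{S, A}, D→{A, B, C}, E→{E}; now {S, A, B, C, D, E}.
The final set {S, A, B, C, D, E} contains the accepting states S, C.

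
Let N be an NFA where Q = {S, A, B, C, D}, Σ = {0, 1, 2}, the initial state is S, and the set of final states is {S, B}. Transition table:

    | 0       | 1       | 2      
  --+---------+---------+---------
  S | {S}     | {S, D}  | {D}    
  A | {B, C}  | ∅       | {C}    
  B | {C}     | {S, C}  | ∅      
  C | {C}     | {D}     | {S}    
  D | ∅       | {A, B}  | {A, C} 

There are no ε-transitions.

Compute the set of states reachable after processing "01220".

{S, B, C}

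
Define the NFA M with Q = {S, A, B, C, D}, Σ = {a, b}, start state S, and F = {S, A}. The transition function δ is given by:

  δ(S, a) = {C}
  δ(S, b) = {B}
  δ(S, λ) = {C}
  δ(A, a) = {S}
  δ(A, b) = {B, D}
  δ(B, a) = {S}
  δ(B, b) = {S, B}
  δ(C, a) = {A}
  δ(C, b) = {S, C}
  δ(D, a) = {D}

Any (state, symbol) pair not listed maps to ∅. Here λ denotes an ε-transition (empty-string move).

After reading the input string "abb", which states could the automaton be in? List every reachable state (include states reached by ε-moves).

Start: ε-closure({S}) = {S, C}.
Read 'a': S→{C}, C→{A}; now {A, C}.
Read 'b': A→{B, D}, C→{S, C}; now {S, B, C, D}.
Read 'b': S→{B}, B→{S, B}, C→{S, C}, D→∅; now {S, B, C}.

{S, B, C}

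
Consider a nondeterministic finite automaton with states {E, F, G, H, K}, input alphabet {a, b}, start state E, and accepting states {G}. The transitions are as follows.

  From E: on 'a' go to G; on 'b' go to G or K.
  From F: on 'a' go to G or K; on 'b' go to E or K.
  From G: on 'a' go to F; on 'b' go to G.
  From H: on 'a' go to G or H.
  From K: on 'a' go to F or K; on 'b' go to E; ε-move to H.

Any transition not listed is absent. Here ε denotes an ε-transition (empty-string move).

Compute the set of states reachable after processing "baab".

{E, G, H, K}

Start in {E}.
Read 'b': E→{G, K}; union {G, K}; ε-closure = {G, H, K}.
Read 'a': G→{F}, H→{G, H}, K→{F, K}; now {F, G, H, K}.
Read 'a': F→{G, K}, G→{F}, H→{G, H}, K→{F, K}; now {F, G, H, K}.
Read 'b': F→{E, K}, G→{G}, H→∅, K→{E}; union {E, G, K}; ε-closure = {E, G, H, K}.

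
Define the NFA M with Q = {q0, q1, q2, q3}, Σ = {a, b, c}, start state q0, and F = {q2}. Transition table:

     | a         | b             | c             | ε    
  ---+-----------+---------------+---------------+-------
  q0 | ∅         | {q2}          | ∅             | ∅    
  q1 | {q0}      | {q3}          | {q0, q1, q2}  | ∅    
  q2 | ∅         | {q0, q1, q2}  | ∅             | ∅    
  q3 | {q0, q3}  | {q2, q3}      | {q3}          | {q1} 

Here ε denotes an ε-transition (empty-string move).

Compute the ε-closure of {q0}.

{q0}

Begin with {q0}.
No ε-moves leave this set, so the closure equals the set itself.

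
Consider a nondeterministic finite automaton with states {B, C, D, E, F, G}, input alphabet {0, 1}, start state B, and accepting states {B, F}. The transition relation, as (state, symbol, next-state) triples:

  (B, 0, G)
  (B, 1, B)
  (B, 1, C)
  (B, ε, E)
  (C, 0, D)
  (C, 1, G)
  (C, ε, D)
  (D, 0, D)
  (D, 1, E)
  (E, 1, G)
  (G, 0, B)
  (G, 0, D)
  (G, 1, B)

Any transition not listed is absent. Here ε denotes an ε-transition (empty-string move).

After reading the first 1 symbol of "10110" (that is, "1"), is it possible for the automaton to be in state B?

Start: ε-closure({B}) = {B, E}.
Read '1': {B, E} → {B, C, D, E, G}.
State B is in {B, C, D, E, G}.

Yes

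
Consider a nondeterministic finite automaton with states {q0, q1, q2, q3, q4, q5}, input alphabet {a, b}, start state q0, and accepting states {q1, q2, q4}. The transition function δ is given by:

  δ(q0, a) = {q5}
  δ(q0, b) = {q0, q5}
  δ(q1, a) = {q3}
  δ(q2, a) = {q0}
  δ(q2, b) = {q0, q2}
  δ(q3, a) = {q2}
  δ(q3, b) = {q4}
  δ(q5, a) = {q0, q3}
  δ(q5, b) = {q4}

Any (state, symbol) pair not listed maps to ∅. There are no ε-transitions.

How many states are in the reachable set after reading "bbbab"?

Start in {q0}.
Read 'b': {q0} → {q0, q5}.
Read 'b': {q0, q5} → {q0, q4, q5}.
Read 'b': {q0, q4, q5} → {q0, q4, q5}.
Read 'a': {q0, q4, q5} → {q0, q3, q5}.
Read 'b': {q0, q3, q5} → {q0, q4, q5}.
That set has 3 states.

3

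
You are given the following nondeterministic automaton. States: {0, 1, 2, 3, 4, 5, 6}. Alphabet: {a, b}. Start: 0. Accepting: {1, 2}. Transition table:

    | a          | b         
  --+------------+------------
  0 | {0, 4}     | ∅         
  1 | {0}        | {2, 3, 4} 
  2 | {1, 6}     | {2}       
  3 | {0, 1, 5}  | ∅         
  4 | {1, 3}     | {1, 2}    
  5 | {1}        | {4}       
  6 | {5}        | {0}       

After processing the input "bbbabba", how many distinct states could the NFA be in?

0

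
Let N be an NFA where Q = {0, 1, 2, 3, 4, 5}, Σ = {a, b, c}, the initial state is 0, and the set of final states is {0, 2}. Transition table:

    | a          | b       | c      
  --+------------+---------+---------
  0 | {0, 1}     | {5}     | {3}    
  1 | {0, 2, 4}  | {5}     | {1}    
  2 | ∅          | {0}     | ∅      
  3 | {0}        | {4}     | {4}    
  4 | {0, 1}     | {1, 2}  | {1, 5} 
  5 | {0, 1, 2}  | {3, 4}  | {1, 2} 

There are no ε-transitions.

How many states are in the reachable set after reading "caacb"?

2

Start in {0}.
Read 'c': 0→{3}; now {3}.
Read 'a': 3→{0}; now {0}.
Read 'a': 0→{0, 1}; now {0, 1}.
Read 'c': 0→{3}, 1→{1}; now {1, 3}.
Read 'b': 1→{5}, 3→{4}; now {4, 5}.
That set has 2 states.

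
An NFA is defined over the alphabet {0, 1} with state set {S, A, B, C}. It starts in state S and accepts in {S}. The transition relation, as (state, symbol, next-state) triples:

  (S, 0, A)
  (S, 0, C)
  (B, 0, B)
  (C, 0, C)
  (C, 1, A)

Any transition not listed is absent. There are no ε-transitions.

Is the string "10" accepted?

No

Start in {S}.
Read '1': S→∅; now ∅.
The set is empty and remains empty for the remaining 1 symbol.
The final set ∅ contains no accepting state.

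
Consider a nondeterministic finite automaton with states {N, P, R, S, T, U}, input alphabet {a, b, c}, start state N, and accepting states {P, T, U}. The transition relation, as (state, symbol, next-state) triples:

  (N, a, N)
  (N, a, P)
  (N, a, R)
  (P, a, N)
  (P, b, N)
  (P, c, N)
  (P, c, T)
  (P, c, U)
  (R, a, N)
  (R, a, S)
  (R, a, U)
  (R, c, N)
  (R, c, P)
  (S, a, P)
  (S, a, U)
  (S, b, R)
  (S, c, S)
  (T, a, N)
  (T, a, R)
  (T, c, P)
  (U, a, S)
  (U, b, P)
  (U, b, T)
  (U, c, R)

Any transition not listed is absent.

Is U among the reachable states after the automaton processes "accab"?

No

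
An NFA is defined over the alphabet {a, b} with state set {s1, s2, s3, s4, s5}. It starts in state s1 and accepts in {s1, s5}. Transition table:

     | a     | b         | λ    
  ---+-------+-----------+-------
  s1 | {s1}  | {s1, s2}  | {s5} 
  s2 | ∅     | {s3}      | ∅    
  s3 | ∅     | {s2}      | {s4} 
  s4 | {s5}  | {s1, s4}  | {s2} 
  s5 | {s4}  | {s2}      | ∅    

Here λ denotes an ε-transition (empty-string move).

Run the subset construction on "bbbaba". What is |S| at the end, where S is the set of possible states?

Start: ε-closure({s1}) = {s1, s5}.
Read 'b': s1→{s1, s2}, s5→{s2}; union {s1, s2}; ε-closure = {s1, s2, s5}.
Read 'b': s1→{s1, s2}, s2→{s3}, s5→{s2}; union {s1, s2, s3}; ε-closure = {s1, s2, s3, s4, s5}.
Read 'b': s1→{s1, s2}, s2→{s3}, s3→{s2}, s4→{s1, s4}, s5→{s2}; union {s1, s2, s3, s4}; ε-closure = {s1, s2, s3, s4, s5}.
Read 'a': s1→{s1}, s2→∅, s3→∅, s4→{s5}, s5→{s4}; union {s1, s4, s5}; ε-closure = {s1, s2, s4, s5}.
Read 'b': s1→{s1, s2}, s2→{s3}, s4→{s1, s4}, s5→{s2}; union {s1, s2, s3, s4}; ε-closure = {s1, s2, s3, s4, s5}.
Read 'a': s1→{s1}, s2→∅, s3→∅, s4→{s5}, s5→{s4}; union {s1, s4, s5}; ε-closure = {s1, s2, s4, s5}.
That set has 4 states.

4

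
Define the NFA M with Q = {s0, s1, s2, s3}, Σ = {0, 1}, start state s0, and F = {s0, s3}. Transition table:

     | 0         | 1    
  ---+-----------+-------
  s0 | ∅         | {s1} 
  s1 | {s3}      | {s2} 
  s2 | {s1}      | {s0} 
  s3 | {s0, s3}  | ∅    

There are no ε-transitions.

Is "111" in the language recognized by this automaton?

Yes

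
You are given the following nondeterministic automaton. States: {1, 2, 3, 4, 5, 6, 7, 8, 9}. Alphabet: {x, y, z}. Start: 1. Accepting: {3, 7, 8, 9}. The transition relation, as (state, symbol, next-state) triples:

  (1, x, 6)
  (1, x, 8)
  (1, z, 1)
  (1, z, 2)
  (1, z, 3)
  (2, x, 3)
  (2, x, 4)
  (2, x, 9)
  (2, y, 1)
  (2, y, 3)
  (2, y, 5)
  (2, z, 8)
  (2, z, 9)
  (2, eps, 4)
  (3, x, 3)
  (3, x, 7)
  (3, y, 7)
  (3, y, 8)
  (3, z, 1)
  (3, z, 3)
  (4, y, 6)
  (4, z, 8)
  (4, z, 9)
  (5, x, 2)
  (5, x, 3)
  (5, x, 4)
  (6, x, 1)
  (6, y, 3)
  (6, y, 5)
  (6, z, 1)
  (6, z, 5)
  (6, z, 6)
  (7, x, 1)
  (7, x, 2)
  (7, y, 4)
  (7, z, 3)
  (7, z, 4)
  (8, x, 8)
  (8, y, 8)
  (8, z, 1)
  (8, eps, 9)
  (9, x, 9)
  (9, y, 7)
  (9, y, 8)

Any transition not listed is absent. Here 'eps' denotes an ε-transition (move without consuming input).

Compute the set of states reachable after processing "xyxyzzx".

Start in {1}.
Read 'x': 1→{6, 8}; union {6, 8}; ε-closure = {6, 8, 9}.
Read 'y': 6→{3, 5}, 8→{8}, 9→{7, 8}; union {3, 5, 7, 8}; ε-closure = {3, 5, 7, 8, 9}.
Read 'x': 3→{3, 7}, 5→{2, 3, 4}, 7→{1, 2}, 8→{8}, 9→{9}; now {1, 2, 3, 4, 7, 8, 9}.
Read 'y': 1→∅, 2→{1, 3, 5}, 3→{7, 8}, 4→{6}, 7→{4}, 8→{8}, 9→{7, 8}; union {1, 3, 4, 5, 6, 7, 8}; ε-closure = {1, 3, 4, 5, 6, 7, 8, 9}.
Read 'z': 1→{1, 2, 3}, 3→{1, 3}, 4→{8, 9}, 5→∅, 6→{1, 5, 6}, 7→{3, 4}, 8→{1}, 9→∅; now {1, 2, 3, 4, 5, 6, 8, 9}.
Read 'z': 1→{1, 2, 3}, 2→{8, 9}, 3→{1, 3}, 4→{8, 9}, 5→∅, 6→{1, 5, 6}, 8→{1}, 9→∅; union {1, 2, 3, 5, 6, 8, 9}; ε-closure = {1, 2, 3, 4, 5, 6, 8, 9}.
Read 'x': 1→{6, 8}, 2→{3, 4, 9}, 3→{3, 7}, 4→∅, 5→{2, 3, 4}, 6→{1}, 8→{8}, 9→{9}; now {1, 2, 3, 4, 6, 7, 8, 9}.

{1, 2, 3, 4, 6, 7, 8, 9}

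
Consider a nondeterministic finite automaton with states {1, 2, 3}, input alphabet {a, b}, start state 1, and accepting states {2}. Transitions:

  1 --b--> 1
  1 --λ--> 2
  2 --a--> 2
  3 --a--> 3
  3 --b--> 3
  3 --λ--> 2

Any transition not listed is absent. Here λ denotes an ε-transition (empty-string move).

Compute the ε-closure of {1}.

{1, 2}

Begin with {1}.
ε-move 1 → 2; add 2.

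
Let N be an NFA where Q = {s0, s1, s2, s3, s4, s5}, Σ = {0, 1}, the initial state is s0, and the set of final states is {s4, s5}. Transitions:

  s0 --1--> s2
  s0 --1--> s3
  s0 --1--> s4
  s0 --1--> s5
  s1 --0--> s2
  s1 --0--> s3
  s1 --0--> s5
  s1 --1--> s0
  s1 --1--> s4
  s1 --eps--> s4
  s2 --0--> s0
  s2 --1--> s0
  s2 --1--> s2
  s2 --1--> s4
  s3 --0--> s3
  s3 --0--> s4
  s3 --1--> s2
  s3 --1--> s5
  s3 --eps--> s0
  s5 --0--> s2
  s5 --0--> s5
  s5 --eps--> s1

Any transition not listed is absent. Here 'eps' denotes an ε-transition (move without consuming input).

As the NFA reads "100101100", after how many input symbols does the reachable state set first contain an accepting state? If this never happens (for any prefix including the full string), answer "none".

1

Start in {s0}.
Read '1': {s0} → {s0, s1, s2, s3, s4, s5}.
None of the earlier sets intersect F, but {s0, s1, s2, s3, s4, s5} does.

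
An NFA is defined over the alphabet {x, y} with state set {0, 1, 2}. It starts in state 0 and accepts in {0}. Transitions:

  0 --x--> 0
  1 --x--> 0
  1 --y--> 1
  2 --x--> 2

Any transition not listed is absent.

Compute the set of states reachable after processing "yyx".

∅

Start in {0}.
Read 'y': 0→∅; now ∅.
The set is empty and remains empty for the remaining 2 symbols.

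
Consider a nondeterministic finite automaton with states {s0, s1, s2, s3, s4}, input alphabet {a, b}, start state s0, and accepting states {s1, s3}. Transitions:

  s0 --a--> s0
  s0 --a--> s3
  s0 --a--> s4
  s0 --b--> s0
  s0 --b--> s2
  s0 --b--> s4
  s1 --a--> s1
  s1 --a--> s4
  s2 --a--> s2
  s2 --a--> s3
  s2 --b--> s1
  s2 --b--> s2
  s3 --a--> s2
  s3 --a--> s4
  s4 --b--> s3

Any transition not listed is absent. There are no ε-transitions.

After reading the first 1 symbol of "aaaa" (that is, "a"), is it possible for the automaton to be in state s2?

Start in {s0}.
Read 'a': {s0} → {s0, s3, s4}.
State s2 is not in {s0, s3, s4}.

No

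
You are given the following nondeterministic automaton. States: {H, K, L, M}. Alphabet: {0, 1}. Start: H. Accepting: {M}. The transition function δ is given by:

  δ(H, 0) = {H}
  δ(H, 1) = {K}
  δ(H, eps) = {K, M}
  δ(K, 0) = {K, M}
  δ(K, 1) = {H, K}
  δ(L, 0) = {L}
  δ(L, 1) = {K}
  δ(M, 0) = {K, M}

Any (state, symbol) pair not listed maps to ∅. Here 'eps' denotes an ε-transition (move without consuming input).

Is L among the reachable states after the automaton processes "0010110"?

Start: ε-closure({H}) = {H, K, M}.
Read '0': H→{H}, K→{K, M}, M→{K, M}; now {H, K, M}.
Read '0': H→{H}, K→{K, M}, M→{K, M}; now {H, K, M}.
Read '1': H→{K}, K→{H, K}, M→∅; union {H, K}; ε-closure = {H, K, M}.
Read '0': H→{H}, K→{K, M}, M→{K, M}; now {H, K, M}.
Read '1': H→{K}, K→{H, K}, M→∅; union {H, K}; ε-closure = {H, K, M}.
Read '1': H→{K}, K→{H, K}, M→∅; union {H, K}; ε-closure = {H, K, M}.
Read '0': H→{H}, K→{K, M}, M→{K, M}; now {H, K, M}.
State L is not in {H, K, M}.

No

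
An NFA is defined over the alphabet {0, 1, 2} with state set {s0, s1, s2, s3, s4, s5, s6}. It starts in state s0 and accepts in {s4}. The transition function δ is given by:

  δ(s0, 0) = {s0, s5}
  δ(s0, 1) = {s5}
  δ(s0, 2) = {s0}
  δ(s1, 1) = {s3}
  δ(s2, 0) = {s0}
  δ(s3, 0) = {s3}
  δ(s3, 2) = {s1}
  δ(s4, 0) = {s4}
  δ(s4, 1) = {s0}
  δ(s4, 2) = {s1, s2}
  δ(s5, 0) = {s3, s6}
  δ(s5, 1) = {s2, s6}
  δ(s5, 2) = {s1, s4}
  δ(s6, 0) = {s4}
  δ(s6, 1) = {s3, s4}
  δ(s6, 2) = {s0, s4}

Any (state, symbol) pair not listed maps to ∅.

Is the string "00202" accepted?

Yes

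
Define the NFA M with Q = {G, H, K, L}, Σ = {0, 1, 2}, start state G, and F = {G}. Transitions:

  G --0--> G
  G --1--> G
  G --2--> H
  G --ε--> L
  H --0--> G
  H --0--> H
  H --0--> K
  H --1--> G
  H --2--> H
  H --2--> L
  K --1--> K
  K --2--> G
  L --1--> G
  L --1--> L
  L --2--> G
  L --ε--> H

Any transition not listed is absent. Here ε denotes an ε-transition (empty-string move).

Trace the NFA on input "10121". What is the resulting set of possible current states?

Start: ε-closure({G}) = {G, H, L}.
Read '1': {G, H, L} → {G, H, L}.
Read '0': {G, H, L} → {G, H, K, L}.
Read '1': {G, H, K, L} → {G, H, K, L}.
Read '2': {G, H, K, L} → {G, H, L}.
Read '1': {G, H, L} → {G, H, L}.

{G, H, L}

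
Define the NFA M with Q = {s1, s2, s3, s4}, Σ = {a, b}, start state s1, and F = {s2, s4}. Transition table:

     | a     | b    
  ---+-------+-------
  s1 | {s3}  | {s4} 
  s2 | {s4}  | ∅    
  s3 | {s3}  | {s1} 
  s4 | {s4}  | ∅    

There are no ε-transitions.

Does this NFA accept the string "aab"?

No

Start in {s1}.
Read 'a': s1→{s3}; now {s3}.
Read 'a': s3→{s3}; now {s3}.
Read 'b': s3→{s1}; now {s1}.
The final set {s1} contains no accepting state.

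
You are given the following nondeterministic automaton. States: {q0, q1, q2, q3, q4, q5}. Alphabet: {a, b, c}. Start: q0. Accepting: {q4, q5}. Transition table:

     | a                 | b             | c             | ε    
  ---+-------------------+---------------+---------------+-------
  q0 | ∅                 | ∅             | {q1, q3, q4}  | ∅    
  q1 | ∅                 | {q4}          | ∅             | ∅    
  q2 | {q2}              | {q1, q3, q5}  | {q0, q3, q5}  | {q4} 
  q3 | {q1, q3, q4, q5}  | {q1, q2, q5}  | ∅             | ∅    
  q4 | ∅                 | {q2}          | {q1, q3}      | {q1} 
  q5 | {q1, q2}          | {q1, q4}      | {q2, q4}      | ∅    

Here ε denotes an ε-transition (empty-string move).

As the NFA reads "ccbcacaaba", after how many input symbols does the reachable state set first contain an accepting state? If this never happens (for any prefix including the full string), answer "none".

Start in {q0}.
Read 'c': q0→{q1, q3, q4}; now {q1, q3, q4}.
None of the earlier sets intersect F, but {q1, q3, q4} does.

1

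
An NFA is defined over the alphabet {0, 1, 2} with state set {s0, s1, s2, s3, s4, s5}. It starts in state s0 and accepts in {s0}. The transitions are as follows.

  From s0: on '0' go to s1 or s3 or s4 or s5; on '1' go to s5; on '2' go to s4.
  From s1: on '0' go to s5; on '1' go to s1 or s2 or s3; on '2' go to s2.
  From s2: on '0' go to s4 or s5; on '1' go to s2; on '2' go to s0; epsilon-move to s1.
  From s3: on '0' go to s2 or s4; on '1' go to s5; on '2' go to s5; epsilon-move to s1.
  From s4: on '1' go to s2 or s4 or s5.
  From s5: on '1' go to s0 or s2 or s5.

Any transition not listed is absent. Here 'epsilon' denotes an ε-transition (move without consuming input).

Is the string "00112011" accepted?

Start in {s0}.
Read '0': s0→{s1, s3, s4, s5}; now {s1, s3, s4, s5}.
Read '0': s1→{s5}, s3→{s2, s4}, s4→∅, s5→∅; union {s2, s4, s5}; ε-closure = {s1, s2, s4, s5}.
Read '1': s1→{s1, s2, s3}, s2→{s2}, s4→{s2, s4, s5}, s5→{s0, s2, s5}; now {s0, s1, s2, s3, s4, s5}.
Read '1': s0→{s5}, s1→{s1, s2, s3}, s2→{s2}, s3→{s5}, s4→{s2, s4, s5}, s5→{s0, s2, s5}; now {s0, s1, s2, s3, s4, s5}.
Read '2': s0→{s4}, s1→{s2}, s2→{s0}, s3→{s5}, s4→∅, s5→∅; union {s0, s2, s4, s5}; ε-closure = {s0, s1, s2, s4, s5}.
Read '0': s0→{s1, s3, s4, s5}, s1→{s5}, s2→{s4, s5}, s4→∅, s5→∅; now {s1, s3, s4, s5}.
Read '1': s1→{s1, s2, s3}, s3→{s5}, s4→{s2, s4, s5}, s5→{s0, s2, s5}; now {s0, s1, s2, s3, s4, s5}.
Read '1': s0→{s5}, s1→{s1, s2, s3}, s2→{s2}, s3→{s5}, s4→{s2, s4, s5}, s5→{s0, s2, s5}; now {s0, s1, s2, s3, s4, s5}.
The final set {s0, s1, s2, s3, s4, s5} contains the accepting state s0.

Yes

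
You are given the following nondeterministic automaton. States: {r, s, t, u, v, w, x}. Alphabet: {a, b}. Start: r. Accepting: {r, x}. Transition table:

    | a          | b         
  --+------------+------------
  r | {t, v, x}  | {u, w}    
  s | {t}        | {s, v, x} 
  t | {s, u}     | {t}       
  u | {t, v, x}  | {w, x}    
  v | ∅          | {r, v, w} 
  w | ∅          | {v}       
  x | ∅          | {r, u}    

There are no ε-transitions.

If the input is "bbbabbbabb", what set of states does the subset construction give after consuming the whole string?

Start in {r}.
Read 'b': {r} → {u, w}.
Read 'b': {u, w} → {v, w, x}.
Read 'b': {v, w, x} → {r, u, v, w}.
Read 'a': {r, u, v, w} → {t, v, x}.
Read 'b': {t, v, x} → {r, t, u, v, w}.
Read 'b': {r, t, u, v, w} → {r, t, u, v, w, x}.
Read 'b': {r, t, u, v, w, x} → {r, t, u, v, w, x}.
Read 'a': {r, t, u, v, w, x} → {s, t, u, v, x}.
Read 'b': {s, t, u, v, x} → {r, s, t, u, v, w, x}.
Read 'b': {r, s, t, u, v, w, x} → {r, s, t, u, v, w, x}.

{r, s, t, u, v, w, x}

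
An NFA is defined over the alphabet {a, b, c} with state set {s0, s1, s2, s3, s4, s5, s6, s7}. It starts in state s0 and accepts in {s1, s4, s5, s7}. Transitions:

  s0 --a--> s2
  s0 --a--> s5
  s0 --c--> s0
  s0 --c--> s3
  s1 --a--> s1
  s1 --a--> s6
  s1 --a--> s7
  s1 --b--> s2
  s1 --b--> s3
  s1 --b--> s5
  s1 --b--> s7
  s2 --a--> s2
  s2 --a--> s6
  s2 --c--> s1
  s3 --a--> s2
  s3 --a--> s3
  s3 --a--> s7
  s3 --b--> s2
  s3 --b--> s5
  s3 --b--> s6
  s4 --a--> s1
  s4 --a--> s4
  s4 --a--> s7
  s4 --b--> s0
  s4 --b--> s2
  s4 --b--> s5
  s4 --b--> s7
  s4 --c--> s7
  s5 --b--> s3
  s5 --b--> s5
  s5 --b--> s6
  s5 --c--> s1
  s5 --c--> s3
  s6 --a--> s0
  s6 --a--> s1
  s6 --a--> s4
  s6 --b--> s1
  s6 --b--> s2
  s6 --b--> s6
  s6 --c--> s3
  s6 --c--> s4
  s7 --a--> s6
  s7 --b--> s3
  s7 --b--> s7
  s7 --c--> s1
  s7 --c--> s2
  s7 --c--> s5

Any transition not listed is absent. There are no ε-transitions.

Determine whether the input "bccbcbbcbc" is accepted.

No

Start in {s0}.
Read 'b': s0→∅; now ∅.
The set is empty and remains empty for the remaining 9 symbols.
The final set ∅ contains no accepting state.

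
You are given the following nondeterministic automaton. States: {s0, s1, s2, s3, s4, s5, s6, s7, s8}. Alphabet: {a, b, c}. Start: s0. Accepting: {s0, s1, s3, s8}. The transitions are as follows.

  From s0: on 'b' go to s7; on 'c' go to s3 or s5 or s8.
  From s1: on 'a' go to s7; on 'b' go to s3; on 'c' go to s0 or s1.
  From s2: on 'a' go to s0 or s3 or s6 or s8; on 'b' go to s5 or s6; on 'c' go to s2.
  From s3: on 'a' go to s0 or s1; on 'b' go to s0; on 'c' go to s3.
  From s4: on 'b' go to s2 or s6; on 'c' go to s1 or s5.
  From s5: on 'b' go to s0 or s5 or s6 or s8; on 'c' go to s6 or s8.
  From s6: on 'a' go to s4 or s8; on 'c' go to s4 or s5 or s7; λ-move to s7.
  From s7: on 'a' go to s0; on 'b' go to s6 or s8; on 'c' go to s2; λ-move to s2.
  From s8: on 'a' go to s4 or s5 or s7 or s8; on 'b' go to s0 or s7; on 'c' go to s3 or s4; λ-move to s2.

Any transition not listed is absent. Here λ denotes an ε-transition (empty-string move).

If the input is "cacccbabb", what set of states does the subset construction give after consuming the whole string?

Start in {s0}.
Read 'c': {s0} → {s2, s3, s5, s8}.
Read 'a': {s2, s3, s5, s8} → {s0, s1, s2, s3, s4, s5, s6, s7, s8}.
Read 'c': {s0, s1, s2, s3, s4, s5, s6, s7, s8} → {s0, s1, s2, s3, s4, s5, s6, s7, s8}.
Read 'c': {s0, s1, s2, s3, s4, s5, s6, s7, s8} → {s0, s1, s2, s3, s4, s5, s6, s7, s8}.
Read 'c': {s0, s1, s2, s3, s4, s5, s6, s7, s8} → {s0, s1, s2, s3, s4, s5, s6, s7, s8}.
Read 'b': {s0, s1, s2, s3, s4, s5, s6, s7, s8} → {s0, s2, s3, s5, s6, s7, s8}.
Read 'a': {s0, s2, s3, s5, s6, s7, s8} → {s0, s1, s2, s3, s4, s5, s6, s7, s8}.
Read 'b': {s0, s1, s2, s3, s4, s5, s6, s7, s8} → {s0, s2, s3, s5, s6, s7, s8}.
Read 'b': {s0, s2, s3, s5, s6, s7, s8} → {s0, s2, s5, s6, s7, s8}.

{s0, s2, s5, s6, s7, s8}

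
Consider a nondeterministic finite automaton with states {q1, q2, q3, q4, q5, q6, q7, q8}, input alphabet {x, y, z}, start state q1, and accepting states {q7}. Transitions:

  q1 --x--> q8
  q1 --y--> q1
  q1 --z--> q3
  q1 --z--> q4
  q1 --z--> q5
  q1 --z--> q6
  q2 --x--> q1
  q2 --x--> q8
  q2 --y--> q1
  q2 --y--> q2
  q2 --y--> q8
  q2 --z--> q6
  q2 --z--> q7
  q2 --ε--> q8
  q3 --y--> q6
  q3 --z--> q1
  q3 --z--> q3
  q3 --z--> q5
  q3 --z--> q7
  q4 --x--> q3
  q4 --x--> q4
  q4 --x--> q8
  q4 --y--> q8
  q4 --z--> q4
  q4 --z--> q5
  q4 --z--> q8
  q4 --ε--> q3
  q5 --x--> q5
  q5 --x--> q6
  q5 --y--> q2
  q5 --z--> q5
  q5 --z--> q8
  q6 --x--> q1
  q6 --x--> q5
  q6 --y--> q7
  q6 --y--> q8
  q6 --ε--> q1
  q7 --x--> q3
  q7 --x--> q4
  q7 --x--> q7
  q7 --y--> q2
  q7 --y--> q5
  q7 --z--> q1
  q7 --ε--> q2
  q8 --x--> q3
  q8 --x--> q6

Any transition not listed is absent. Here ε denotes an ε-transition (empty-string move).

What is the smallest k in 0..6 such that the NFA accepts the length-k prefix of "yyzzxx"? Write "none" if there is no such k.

Start in {q1}.
Read 'y': {q1} → {q1}.
Read 'y': {q1} → {q1}.
Read 'z': {q1} → {q1, q3, q4, q5, q6}.
Read 'z': {q1, q3, q4, q5, q6} → {q1, q2, q3, q4, q5, q6, q7, q8}.
None of the earlier sets intersect F, but {q1, q2, q3, q4, q5, q6, q7, q8} does.

4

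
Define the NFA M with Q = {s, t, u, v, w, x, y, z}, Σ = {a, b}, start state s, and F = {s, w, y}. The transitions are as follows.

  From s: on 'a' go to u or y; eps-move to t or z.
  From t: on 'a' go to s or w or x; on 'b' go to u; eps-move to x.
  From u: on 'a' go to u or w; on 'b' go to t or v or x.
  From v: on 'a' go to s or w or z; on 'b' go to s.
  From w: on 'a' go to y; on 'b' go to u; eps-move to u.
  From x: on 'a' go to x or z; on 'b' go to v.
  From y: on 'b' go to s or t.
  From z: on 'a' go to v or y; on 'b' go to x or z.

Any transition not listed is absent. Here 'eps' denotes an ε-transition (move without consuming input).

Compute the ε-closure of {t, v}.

{t, v, x}

Begin with {t, v}.
ε-move t → x; add x.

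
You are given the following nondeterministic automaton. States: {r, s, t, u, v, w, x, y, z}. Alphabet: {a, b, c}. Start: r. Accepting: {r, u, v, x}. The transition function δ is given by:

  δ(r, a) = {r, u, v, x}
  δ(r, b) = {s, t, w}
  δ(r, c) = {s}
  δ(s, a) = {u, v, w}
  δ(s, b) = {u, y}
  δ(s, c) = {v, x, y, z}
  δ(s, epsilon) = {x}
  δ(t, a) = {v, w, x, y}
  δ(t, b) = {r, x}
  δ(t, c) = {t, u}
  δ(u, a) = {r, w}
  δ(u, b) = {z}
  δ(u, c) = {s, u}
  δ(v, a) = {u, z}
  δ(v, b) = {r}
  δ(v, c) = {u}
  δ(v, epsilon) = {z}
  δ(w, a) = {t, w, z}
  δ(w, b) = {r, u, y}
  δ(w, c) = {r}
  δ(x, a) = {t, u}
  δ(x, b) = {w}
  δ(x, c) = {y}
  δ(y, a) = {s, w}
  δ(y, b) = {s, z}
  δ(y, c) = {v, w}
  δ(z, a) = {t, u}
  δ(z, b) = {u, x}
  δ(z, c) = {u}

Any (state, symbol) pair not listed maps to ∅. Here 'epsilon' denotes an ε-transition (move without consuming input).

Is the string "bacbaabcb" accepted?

Yes

Start in {r}.
Read 'b': {r} → {s, t, w, x}.
Read 'a': {s, t, w, x} → {t, u, v, w, x, y, z}.
Read 'c': {t, u, v, w, x, y, z} → {r, s, t, u, v, w, x, y, z}.
Read 'b': {r, s, t, u, v, w, x, y, z} → {r, s, t, u, w, x, y, z}.
Read 'a': {r, s, t, u, w, x, y, z} → {r, s, t, u, v, w, x, y, z}.
Read 'a': {r, s, t, u, v, w, x, y, z} → {r, s, t, u, v, w, x, y, z}.
Read 'b': {r, s, t, u, v, w, x, y, z} → {r, s, t, u, w, x, y, z}.
Read 'c': {r, s, t, u, w, x, y, z} → {r, s, t, u, v, w, x, y, z}.
Read 'b': {r, s, t, u, v, w, x, y, z} → {r, s, t, u, w, x, y, z}.
The final set {r, s, t, u, w, x, y, z} contains the accepting states r, u, x.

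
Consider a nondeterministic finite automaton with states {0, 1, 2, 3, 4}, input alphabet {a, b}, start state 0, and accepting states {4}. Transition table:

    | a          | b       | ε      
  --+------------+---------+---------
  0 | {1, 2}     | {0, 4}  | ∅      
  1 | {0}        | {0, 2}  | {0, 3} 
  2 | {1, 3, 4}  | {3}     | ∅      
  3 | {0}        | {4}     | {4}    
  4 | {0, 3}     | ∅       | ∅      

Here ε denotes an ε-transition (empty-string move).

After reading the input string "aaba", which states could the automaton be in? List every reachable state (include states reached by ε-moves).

{0, 1, 2, 3, 4}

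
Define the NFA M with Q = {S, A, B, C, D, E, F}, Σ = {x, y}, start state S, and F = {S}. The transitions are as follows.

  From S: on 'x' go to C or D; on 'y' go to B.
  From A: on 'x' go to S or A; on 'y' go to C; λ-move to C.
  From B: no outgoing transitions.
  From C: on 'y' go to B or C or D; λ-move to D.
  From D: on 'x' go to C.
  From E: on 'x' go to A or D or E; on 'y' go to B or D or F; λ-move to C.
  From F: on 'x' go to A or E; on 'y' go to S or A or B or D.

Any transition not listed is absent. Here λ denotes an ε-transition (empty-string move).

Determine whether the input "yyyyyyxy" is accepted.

No

Start in {S}.
Read 'y': {S} → {B}.
Read 'y': {B} → ∅.
The set is empty and remains empty for the remaining 6 symbols.
The final set ∅ contains no accepting state.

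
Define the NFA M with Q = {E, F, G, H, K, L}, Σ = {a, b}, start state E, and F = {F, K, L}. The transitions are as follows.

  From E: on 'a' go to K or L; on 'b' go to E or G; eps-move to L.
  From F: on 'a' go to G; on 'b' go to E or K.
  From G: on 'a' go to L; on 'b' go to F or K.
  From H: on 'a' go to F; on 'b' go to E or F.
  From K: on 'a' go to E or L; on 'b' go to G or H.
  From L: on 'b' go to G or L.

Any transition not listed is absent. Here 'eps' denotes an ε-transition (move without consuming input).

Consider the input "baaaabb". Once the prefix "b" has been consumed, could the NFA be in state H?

No

Start: ε-closure({E}) = {E, L}.
Read 'b': E→{E, G}, L→{G, L}; now {E, G, L}.
State H is not in {E, G, L}.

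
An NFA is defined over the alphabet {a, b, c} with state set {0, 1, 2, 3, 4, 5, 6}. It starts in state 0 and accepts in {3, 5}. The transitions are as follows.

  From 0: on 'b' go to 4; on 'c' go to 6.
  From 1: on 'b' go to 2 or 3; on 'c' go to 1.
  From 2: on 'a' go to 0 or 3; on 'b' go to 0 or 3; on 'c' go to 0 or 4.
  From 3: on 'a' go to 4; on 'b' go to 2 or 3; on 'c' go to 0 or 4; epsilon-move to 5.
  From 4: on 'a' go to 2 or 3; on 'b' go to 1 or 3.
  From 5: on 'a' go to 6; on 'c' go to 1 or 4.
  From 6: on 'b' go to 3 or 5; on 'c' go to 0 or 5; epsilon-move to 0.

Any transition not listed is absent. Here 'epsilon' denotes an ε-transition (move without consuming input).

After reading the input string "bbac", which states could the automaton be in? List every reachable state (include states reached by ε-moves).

Start in {0}.
Read 'b': {0} → {4}.
Read 'b': {4} → {1, 3, 5}.
Read 'a': {1, 3, 5} → {0, 4, 6}.
Read 'c': {0, 4, 6} → {0, 5, 6}.

{0, 5, 6}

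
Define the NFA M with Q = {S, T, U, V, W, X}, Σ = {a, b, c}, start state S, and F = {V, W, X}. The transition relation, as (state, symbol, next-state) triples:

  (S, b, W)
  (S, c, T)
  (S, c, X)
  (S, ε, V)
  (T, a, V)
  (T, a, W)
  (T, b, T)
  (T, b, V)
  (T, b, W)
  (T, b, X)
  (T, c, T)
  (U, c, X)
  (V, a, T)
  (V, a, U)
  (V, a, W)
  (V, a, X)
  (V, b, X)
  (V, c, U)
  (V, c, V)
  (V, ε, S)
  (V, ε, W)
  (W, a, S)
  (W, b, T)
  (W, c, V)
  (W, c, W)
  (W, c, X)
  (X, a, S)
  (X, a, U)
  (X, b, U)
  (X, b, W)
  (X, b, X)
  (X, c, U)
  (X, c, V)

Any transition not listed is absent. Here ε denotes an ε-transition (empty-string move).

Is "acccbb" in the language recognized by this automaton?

Start: ε-closure({S}) = {S, V, W}.
Read 'a': {S, V, W} → {S, T, U, V, W, X}.
Read 'c': {S, T, U, V, W, X} → {S, T, U, V, W, X}.
Read 'c': {S, T, U, V, W, X} → {S, T, U, V, W, X}.
Read 'c': {S, T, U, V, W, X} → {S, T, U, V, W, X}.
Read 'b': {S, T, U, V, W, X} → {S, T, U, V, W, X}.
Read 'b': {S, T, U, V, W, X} → {S, T, U, V, W, X}.
The final set {S, T, U, V, W, X} contains the accepting states V, W, X.

Yes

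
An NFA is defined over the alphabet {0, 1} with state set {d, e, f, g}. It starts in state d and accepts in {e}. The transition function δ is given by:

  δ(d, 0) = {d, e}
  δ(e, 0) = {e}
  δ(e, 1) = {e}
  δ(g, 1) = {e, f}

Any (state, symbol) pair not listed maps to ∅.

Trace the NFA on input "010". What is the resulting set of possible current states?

Start in {d}.
Read '0': {d} → {d, e}.
Read '1': {d, e} → {e}.
Read '0': {e} → {e}.

{e}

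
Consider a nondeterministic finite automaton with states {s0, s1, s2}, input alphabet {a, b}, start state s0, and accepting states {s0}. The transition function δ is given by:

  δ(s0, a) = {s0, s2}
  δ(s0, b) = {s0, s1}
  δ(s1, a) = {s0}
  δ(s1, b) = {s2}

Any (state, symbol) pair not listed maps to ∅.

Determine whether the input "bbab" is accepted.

Yes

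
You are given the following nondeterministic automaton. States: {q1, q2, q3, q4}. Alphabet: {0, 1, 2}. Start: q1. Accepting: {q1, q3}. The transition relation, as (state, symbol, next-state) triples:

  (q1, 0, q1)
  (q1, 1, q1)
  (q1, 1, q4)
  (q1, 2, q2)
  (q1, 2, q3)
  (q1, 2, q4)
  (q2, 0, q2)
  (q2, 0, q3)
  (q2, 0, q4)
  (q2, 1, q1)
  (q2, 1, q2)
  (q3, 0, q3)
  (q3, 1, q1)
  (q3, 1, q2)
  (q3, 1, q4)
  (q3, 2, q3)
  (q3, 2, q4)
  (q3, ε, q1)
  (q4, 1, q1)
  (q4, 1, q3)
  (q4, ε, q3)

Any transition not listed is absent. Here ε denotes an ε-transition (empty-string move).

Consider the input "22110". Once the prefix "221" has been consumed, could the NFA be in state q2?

Yes

Start in {q1}.
Read '2': q1→{q2, q3, q4}; union {q2, q3, q4}; ε-closure = {q1, q2, q3, q4}.
Read '2': q1→{q2, q3, q4}, q2→∅, q3→{q3, q4}, q4→∅; union {q2, q3, q4}; ε-closure = {q1, q2, q3, q4}.
Read '1': q1→{q1, q4}, q2→{q1, q2}, q3→{q1, q2, q4}, q4→{q1, q3}; now {q1, q2, q3, q4}.
State q2 is in {q1, q2, q3, q4}.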